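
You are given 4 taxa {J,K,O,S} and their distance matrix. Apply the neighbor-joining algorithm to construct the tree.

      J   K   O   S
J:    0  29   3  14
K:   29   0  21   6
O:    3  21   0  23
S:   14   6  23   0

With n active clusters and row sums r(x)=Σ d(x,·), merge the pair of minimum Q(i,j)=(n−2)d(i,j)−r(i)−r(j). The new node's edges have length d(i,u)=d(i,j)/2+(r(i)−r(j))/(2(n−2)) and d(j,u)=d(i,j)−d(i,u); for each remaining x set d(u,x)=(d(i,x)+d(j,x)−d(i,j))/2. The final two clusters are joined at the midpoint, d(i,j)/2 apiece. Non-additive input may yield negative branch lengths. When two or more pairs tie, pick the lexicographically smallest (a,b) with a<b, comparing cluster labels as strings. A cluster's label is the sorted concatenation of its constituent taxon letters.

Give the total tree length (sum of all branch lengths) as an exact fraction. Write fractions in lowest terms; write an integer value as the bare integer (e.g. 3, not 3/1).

105/4

1. join J+O (d=3, Q=-87) ⇒ JO; edges |J|=5/4, |O|=7/4
  updated: d(JO,K)=47/2, d(JO,S)=17
2. join JO+K (d=47/2, Q=-93/2) ⇒ JKO; edges |JO|=69/4, |K|=25/4
  updated: d(JKO,S)=-1/4
3. join JKO+S (d=-1/4) ⇒ JKOS; edges |JKO|=-1/8, |S|=-1/8
final tree: (((J:5/4,O:7/4):69/4,K:25/4):-1/8,S:-1/8)
total length: 105/4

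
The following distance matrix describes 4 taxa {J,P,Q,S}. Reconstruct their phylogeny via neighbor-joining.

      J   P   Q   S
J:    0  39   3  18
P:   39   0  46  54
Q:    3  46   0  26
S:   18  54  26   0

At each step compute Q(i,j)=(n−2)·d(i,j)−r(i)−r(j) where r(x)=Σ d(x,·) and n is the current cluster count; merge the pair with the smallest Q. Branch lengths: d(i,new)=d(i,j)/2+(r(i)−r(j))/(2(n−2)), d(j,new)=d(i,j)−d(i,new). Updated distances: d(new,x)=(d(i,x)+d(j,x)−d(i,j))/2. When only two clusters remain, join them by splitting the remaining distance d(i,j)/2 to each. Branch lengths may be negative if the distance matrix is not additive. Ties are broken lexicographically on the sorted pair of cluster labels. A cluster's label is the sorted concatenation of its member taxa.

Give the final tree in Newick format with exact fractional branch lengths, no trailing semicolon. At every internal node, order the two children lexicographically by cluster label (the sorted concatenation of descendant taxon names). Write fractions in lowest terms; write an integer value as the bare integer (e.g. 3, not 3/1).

(((J:-9/4,Q:21/4):15/4,P:149/4):67/8,S:67/8)

1. join J+Q (d=3, Q=-129) ⇒ JQ; edges |J|=-9/4, |Q|=21/4
  updated: d(JQ,P)=41, d(JQ,S)=41/2
2. join JQ+P (d=41, Q=-231/2) ⇒ JPQ; edges |JQ|=15/4, |P|=149/4
  updated: d(JPQ,S)=67/4
3. join JPQ+S (d=67/4) ⇒ JPQS; edges |JPQ|=67/8, |S|=67/8
final tree: (((J:-9/4,Q:21/4):15/4,P:149/4):67/8,S:67/8)
total length: 243/4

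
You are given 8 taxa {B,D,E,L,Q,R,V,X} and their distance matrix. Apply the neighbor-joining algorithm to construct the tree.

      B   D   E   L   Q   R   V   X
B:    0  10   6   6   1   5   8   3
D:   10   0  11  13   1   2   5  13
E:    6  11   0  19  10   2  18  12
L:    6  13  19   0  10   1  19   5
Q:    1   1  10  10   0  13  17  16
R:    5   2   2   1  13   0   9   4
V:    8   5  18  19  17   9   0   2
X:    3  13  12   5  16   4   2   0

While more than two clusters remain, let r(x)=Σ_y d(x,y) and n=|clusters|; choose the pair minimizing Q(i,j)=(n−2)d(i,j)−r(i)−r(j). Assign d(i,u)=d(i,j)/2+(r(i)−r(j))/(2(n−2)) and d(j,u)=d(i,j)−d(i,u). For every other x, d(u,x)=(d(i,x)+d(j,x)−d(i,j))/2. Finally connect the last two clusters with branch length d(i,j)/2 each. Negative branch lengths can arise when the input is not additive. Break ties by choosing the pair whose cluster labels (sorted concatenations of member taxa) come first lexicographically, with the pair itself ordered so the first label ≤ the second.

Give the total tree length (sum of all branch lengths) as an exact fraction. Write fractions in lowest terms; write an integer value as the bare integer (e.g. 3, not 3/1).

step 1: merge (V,X) at d=2, Q=-121; branch lengths V→35/12, X→-11/12; new cluster VX
  updated: d(B,VX)=9/2, d(D,VX)=8, d(E,VX)=14, d(L,VX)=11, d(Q,VX)=31/2, d(R,VX)=11/2
step 2: merge (D,Q) at d=1, Q=-181/2; branch lengths D→-1/20, Q→21/20; new cluster DQ
  updated: d(B,DQ)=5, d(DQ,E)=10, d(DQ,L)=11, d(DQ,R)=7, d(DQ,VX)=45/4
step 3: merge (L,R) at d=1, Q=-129/2; branch lengths L→63/16, R→-47/16; new cluster LR
  updated: d(B,LR)=5, d(DQ,LR)=17/2, d(E,LR)=10, d(LR,VX)=31/4
step 4: merge (LR,VX) at d=31/4, Q=-91/2; branch lengths LR→17/6, VX→59/12; new cluster LRVX
  updated: d(B,LRVX)=7/8, d(DQ,LRVX)=6, d(E,LRVX)=65/8
step 5: merge (B,LRVX) at d=7/8, Q=-201/8; branch lengths B→-11/32, LRVX→39/32; new cluster BLRVX
  updated: d(BLRVX,DQ)=81/16, d(BLRVX,E)=53/8
step 6: merge (BLRVX,DQ) at d=81/16, Q=-347/16; branch lengths BLRVX→27/32, DQ→135/32; new cluster BDLQRVX
  updated: d(BDLQRVX,E)=185/32
step 7: merge (BDLQRVX,E) at d=185/32; branch lengths BDLQRVX→185/64, E→185/64; new cluster BDELQRVX
final tree: (((B:-11/32,((L:63/16,R:-47/16):17/6,(V:35/12,X:-11/12):59/12):39/32):27/32,(D:-1/20,Q:21/20):135/32):185/64,E:185/64)
total length: 751/32

751/32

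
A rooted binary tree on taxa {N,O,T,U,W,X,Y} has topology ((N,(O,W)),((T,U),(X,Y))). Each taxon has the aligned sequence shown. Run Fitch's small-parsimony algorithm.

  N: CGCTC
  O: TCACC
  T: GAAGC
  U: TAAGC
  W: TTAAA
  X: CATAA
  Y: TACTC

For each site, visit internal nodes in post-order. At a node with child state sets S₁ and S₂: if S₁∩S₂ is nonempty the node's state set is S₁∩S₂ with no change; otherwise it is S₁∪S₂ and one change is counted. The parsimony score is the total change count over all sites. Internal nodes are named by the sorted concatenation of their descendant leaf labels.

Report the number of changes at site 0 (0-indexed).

3

site 0, node OW: O={T} ∩ W={T} → {T} (+0)
site 0, node NOW: N={C} ∪ OW={T} → {C,T} (+1)
site 0, node TU: T={G} ∪ U={T} → {G,T} (+1)
site 0, node XY: X={C} ∪ Y={T} → {C,T} (+1)
site 0, node TUXY: TU={G,T} ∩ XY={C,T} → {T} (+0)
site 0, node NOTUWXY: NOW={C,T} ∩ TUXY={T} → {T} (+0)
site 1, node OW: O={C} ∪ W={T} → {C,T} (+1)
site 1, node NOW: N={G} ∪ OW={C,T} → {C,G,T} (+1)
site 1, node TU: T={A} ∩ U={A} → {A} (+0)
site 1, node XY: X={A} ∩ Y={A} → {A} (+0)
site 1, node TUXY: TU={A} ∩ XY={A} → {A} (+0)
site 1, node NOTUWXY: NOW={C,G,T} ∪ TUXY={A} → {A,C,G,T} (+1)
site 2, node OW: O={A} ∩ W={A} → {A} (+0)
site 2, node NOW: N={C} ∪ OW={A} → {A,C} (+1)
site 2, node TU: T={A} ∩ U={A} → {A} (+0)
site 2, node XY: X={T} ∪ Y={C} → {C,T} (+1)
site 2, node TUXY: TU={A} ∪ XY={C,T} → {A,C,T} (+1)
site 2, node NOTUWXY: NOW={A,C} ∩ TUXY={A,C,T} → {A,C} (+0)
site 3, node OW: O={C} ∪ W={A} → {A,C} (+1)
site 3, node NOW: N={T} ∪ OW={A,C} → {A,C,T} (+1)
site 3, node TU: T={G} ∩ U={G} → {G} (+0)
site 3, node XY: X={A} ∪ Y={T} → {A,T} (+1)
site 3, node TUXY: TU={G} ∪ XY={A,T} → {A,G,T} (+1)
site 3, node NOTUWXY: NOW={A,C,T} ∩ TUXY={A,G,T} → {A,T} (+0)
site 4, node OW: O={C} ∪ W={A} → {A,C} (+1)
site 4, node NOW: N={C} ∩ OW={A,C} → {C} (+0)
site 4, node TU: T={C} ∩ U={C} → {C} (+0)
site 4, node XY: X={A} ∪ Y={C} → {A,C} (+1)
site 4, node TUXY: TU={C} ∩ XY={A,C} → {C} (+0)
site 4, node NOTUWXY: NOW={C} ∩ TUXY={C} → {C} (+0)
per-site changes: [3, 3, 3, 4, 2]; total = 15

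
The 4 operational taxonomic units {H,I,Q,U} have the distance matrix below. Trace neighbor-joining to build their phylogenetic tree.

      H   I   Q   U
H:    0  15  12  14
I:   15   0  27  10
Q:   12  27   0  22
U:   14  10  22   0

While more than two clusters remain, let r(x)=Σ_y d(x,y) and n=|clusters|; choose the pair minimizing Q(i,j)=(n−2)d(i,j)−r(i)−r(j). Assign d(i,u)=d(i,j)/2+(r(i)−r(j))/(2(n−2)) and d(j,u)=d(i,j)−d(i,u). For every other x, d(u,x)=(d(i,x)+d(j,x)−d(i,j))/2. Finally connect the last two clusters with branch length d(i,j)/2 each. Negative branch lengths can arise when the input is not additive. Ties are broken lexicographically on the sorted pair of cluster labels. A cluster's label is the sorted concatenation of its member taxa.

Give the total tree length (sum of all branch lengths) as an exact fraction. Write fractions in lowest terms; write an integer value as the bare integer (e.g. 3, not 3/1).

iteration 1: select H,Q (d=12, Q=-78); attach at lengths (1, 11); label the merged cluster HQ
  updated: d(HQ,I)=15, d(HQ,U)=12
iteration 2: select HQ,I (d=15, Q=-37); attach at lengths (17/2, 13/2); label the merged cluster HIQ
  updated: d(HIQ,U)=7/2
iteration 3: select HIQ,U (d=7/2); attach at lengths (7/4, 7/4); label the merged cluster HIQU
final tree: (((H:1,Q:11):17/2,I:13/2):7/4,U:7/4)
total length: 61/2

61/2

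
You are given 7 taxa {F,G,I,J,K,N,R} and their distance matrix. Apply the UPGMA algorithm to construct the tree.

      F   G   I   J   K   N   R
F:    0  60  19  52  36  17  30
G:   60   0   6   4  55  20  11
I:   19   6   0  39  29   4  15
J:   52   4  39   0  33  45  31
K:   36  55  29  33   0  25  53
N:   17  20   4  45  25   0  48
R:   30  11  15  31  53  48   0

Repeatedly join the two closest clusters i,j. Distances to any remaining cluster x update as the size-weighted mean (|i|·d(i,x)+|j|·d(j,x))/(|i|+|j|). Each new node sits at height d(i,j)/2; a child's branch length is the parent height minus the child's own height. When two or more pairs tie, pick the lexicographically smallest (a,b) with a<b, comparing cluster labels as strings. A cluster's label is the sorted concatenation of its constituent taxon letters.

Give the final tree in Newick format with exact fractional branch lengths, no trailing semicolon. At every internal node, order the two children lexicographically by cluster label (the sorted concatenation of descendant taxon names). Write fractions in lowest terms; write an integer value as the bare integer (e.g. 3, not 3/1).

(((F:9,(I:2,N:2):7):6,K:15):4,((G:2,J:2):17/2,R:21/2):17/2)

1. join G+J (d=4) ⇒ GJ; edges |G|=2, |J|=2
  updated: d(F,GJ)=56, d(GJ,I)=45/2, d(GJ,K)=44, d(GJ,N)=65/2, d(GJ,R)=21
2. join I+N (d=4) ⇒ IN; edges |I|=2, |N|=2
  updated: d(F,IN)=18, d(GJ,IN)=55/2, d(IN,K)=27, d(IN,R)=63/2
3. join F+IN (d=18) ⇒ FIN; edges |F|=9, |IN|=7
  updated: d(FIN,GJ)=37, d(FIN,K)=30, d(FIN,R)=31
4. join GJ+R (d=21) ⇒ GJR; edges |GJ|=17/2, |R|=21/2
  updated: d(FIN,GJR)=35, d(GJR,K)=47
5. join FIN+K (d=30) ⇒ FIKN; edges |FIN|=6, |K|=15
  updated: d(FIKN,GJR)=38
6. join FIKN+GJR (d=38) ⇒ FGIJKNR; edges |FIKN|=4, |GJR|=17/2
final tree: (((F:9,(I:2,N:2):7):6,K:15):4,((G:2,J:2):17/2,R:21/2):17/2)
total length: 153/2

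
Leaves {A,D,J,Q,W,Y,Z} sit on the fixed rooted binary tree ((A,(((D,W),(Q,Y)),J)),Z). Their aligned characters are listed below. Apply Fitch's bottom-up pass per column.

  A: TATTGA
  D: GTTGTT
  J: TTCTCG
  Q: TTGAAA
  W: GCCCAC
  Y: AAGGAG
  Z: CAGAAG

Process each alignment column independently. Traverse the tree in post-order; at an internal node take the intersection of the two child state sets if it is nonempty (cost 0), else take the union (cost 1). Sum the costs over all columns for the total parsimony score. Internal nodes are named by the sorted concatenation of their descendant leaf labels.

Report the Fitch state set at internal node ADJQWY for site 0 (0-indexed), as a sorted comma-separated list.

[col 0] DW: children D:{G}, W:{G} ∩→ {G}; cost 0
[col 0] QY: children Q:{T}, Y:{A} ∪→ {A,T}; cost 1
[col 0] DQWY: children DW:{G}, QY:{A,T} ∪→ {A,G,T}; cost 1
[col 0] DJQWY: children DQWY:{A,G,T}, J:{T} ∩→ {T}; cost 0
[col 0] ADJQWY: children A:{T}, DJQWY:{T} ∩→ {T}; cost 0
[col 0] ADJQWYZ: children ADJQWY:{T}, Z:{C} ∪→ {C,T}; cost 1
[col 1] DW: children D:{T}, W:{C} ∪→ {C,T}; cost 1
[col 1] QY: children Q:{T}, Y:{A} ∪→ {A,T}; cost 1
[col 1] DQWY: children DW:{C,T}, QY:{A,T} ∩→ {T}; cost 0
[col 1] DJQWY: children DQWY:{T}, J:{T} ∩→ {T}; cost 0
[col 1] ADJQWY: children A:{A}, DJQWY:{T} ∪→ {A,T}; cost 1
[col 1] ADJQWYZ: children ADJQWY:{A,T}, Z:{A} ∩→ {A}; cost 0
[col 2] DW: children D:{T}, W:{C} ∪→ {C,T}; cost 1
[col 2] QY: children Q:{G}, Y:{G} ∩→ {G}; cost 0
[col 2] DQWY: children DW:{C,T}, QY:{G} ∪→ {C,G,T}; cost 1
[col 2] DJQWY: children DQWY:{C,G,T}, J:{C} ∩→ {C}; cost 0
[col 2] ADJQWY: children A:{T}, DJQWY:{C} ∪→ {C,T}; cost 1
[col 2] ADJQWYZ: children ADJQWY:{C,T}, Z:{G} ∪→ {C,G,T}; cost 1
[col 3] DW: children D:{G}, W:{C} ∪→ {C,G}; cost 1
[col 3] QY: children Q:{A}, Y:{G} ∪→ {A,G}; cost 1
[col 3] DQWY: children DW:{C,G}, QY:{A,G} ∩→ {G}; cost 0
[col 3] DJQWY: children DQWY:{G}, J:{T} ∪→ {G,T}; cost 1
[col 3] ADJQWY: children A:{T}, DJQWY:{G,T} ∩→ {T}; cost 0
[col 3] ADJQWYZ: children ADJQWY:{T}, Z:{A} ∪→ {A,T}; cost 1
[col 4] DW: children D:{T}, W:{A} ∪→ {A,T}; cost 1
[col 4] QY: children Q:{A}, Y:{A} ∩→ {A}; cost 0
[col 4] DQWY: children DW:{A,T}, QY:{A} ∩→ {A}; cost 0
[col 4] DJQWY: children DQWY:{A}, J:{C} ∪→ {A,C}; cost 1
[col 4] ADJQWY: children A:{G}, DJQWY:{A,C} ∪→ {A,C,G}; cost 1
[col 4] ADJQWYZ: children ADJQWY:{A,C,G}, Z:{A} ∩→ {A}; cost 0
[col 5] DW: children D:{T}, W:{C} ∪→ {C,T}; cost 1
[col 5] QY: children Q:{A}, Y:{G} ∪→ {A,G}; cost 1
[col 5] DQWY: children DW:{C,T}, QY:{A,G} ∪→ {A,C,G,T}; cost 1
[col 5] DJQWY: children DQWY:{A,C,G,T}, J:{G} ∩→ {G}; cost 0
[col 5] ADJQWY: children A:{A}, DJQWY:{G} ∪→ {A,G}; cost 1
[col 5] ADJQWYZ: children ADJQWY:{A,G}, Z:{G} ∩→ {G}; cost 0
per-site changes: [3, 3, 4, 4, 3, 4]; total = 21

T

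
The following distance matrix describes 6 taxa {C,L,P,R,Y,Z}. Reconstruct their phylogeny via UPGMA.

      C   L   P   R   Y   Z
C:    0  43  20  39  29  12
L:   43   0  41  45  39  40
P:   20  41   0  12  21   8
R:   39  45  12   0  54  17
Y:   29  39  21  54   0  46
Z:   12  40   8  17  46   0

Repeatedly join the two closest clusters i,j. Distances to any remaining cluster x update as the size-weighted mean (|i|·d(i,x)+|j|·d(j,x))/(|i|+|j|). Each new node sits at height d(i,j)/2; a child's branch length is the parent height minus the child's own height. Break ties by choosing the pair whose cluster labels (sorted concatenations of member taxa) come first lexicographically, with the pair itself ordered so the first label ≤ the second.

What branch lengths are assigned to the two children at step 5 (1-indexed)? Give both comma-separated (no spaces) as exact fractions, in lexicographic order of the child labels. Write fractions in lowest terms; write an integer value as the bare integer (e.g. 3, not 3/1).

41/20,104/5

step 1: merge (P,Z) at d=8; branch lengths P→4, Z→4; new cluster PZ
  updated: d(C,PZ)=16, d(L,PZ)=81/2, d(PZ,R)=29/2, d(PZ,Y)=67/2
step 2: merge (PZ,R) at d=29/2; branch lengths PZ→13/4, R→29/4; new cluster PRZ
  updated: d(C,PRZ)=71/3, d(L,PRZ)=42, d(PRZ,Y)=121/3
step 3: merge (C,PRZ) at d=71/3; branch lengths C→71/6, PRZ→55/12; new cluster CPRZ
  updated: d(CPRZ,L)=169/4, d(CPRZ,Y)=75/2
step 4: merge (CPRZ,Y) at d=75/2; branch lengths CPRZ→83/12, Y→75/4; new cluster CPRYZ
  updated: d(CPRYZ,L)=208/5
step 5: merge (CPRYZ,L) at d=208/5; branch lengths CPRYZ→41/20, L→104/5; new cluster CLPRYZ
final tree: (((C:71/6,((P:4,Z:4):13/4,R:29/4):55/12):83/12,Y:75/4):41/20,L:104/5)
total length: 2503/30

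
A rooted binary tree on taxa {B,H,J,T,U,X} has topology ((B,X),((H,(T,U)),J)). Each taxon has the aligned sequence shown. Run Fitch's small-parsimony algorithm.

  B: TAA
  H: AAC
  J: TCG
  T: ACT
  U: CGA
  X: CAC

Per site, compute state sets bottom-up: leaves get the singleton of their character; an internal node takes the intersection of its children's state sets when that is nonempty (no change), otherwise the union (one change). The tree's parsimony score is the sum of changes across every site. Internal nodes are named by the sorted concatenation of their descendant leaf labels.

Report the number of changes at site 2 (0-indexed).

BX@0: {T} ∪ {C} = {C,T} (union, +1)
TU@0: {A} ∪ {C} = {A,C} (union, +1)
HTU@0: {A} ∩ {A,C} = {A} (intersection, +0)
HJTU@0: {A} ∪ {T} = {A,T} (union, +1)
BHJTUX@0: {C,T} ∩ {A,T} = {T} (intersection, +0)
BX@1: {A} ∩ {A} = {A} (intersection, +0)
TU@1: {C} ∪ {G} = {C,G} (union, +1)
HTU@1: {A} ∪ {C,G} = {A,C,G} (union, +1)
HJTU@1: {A,C,G} ∩ {C} = {C} (intersection, +0)
BHJTUX@1: {A} ∪ {C} = {A,C} (union, +1)
BX@2: {A} ∪ {C} = {A,C} (union, +1)
TU@2: {T} ∪ {A} = {A,T} (union, +1)
HTU@2: {C} ∪ {A,T} = {A,C,T} (union, +1)
HJTU@2: {A,C,T} ∪ {G} = {A,C,G,T} (union, +1)
BHJTUX@2: {A,C} ∩ {A,C,G,T} = {A,C} (intersection, +0)
per-site changes: [3, 3, 4]; total = 10

4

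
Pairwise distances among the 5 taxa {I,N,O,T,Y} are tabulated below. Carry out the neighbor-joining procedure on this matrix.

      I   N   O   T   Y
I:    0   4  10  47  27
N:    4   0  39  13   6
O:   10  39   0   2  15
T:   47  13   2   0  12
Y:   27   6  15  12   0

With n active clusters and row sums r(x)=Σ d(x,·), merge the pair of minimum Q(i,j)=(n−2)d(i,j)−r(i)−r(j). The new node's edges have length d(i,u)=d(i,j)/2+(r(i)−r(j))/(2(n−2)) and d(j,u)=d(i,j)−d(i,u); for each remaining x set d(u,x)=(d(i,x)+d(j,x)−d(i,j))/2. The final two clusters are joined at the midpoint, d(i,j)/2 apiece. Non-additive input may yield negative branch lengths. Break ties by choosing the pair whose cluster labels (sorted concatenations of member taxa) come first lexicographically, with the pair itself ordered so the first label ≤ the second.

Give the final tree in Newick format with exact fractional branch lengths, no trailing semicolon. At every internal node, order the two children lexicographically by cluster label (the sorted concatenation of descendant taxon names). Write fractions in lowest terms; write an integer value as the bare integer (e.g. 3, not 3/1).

iteration 1: select I,N (d=4, Q=-138); attach at lengths (19/3, -7/3); label the merged cluster IN
  updated: d(IN,O)=45/2, d(IN,T)=28, d(IN,Y)=29/2
iteration 2: select IN,Y (d=29/2, Q=-155/2); attach at lengths (105/8, 11/8); label the merged cluster INY
  updated: d(INY,O)=23/2, d(INY,T)=51/4
iteration 3: select INY,O (d=23/2, Q=-105/4); attach at lengths (89/8, 3/8); label the merged cluster INOY
  updated: d(INOY,T)=13/8
iteration 4: select INOY,T (d=13/8); attach at lengths (13/16, 13/16); label the merged cluster INOTY
final tree: ((((I:19/3,N:-7/3):105/8,Y:11/8):89/8,O:3/8):13/16,T:13/16)
total length: 253/8

((((I:19/3,N:-7/3):105/8,Y:11/8):89/8,O:3/8):13/16,T:13/16)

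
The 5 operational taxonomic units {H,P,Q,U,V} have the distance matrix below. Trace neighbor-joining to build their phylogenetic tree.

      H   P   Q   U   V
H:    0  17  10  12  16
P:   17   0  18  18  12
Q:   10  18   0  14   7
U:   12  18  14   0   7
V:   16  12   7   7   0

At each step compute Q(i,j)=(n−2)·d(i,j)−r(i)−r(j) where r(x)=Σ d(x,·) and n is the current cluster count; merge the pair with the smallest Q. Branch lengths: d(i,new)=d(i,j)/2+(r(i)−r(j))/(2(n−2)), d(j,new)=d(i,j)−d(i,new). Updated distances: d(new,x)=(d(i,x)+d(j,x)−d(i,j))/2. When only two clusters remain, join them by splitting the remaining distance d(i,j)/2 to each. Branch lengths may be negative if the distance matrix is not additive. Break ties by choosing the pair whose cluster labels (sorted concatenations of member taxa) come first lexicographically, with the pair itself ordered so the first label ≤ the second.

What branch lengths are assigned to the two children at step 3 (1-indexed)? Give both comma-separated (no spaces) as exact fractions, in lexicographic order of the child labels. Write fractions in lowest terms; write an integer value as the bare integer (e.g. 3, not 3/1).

step 1: merge (H,Q) at d=10, Q=-74; branch lengths H→6, Q→4; new cluster HQ
  updated: d(HQ,P)=25/2, d(HQ,U)=8, d(HQ,V)=13/2
step 2: merge (HQ,P) at d=25/2, Q=-89/2; branch lengths HQ→19/8, P→81/8; new cluster HPQ
  updated: d(HPQ,U)=27/4, d(HPQ,V)=3
step 3: merge (HPQ,U) at d=27/4, Q=-67/4; branch lengths HPQ→11/8, U→43/8; new cluster HPQU
  updated: d(HPQU,V)=13/8
step 4: merge (HPQU,V) at d=13/8; branch lengths HPQU→13/16, V→13/16; new cluster HPQUV
final tree: ((((H:6,Q:4):19/8,P:81/8):11/8,U:43/8):13/16,V:13/16)
total length: 247/8

11/8,43/8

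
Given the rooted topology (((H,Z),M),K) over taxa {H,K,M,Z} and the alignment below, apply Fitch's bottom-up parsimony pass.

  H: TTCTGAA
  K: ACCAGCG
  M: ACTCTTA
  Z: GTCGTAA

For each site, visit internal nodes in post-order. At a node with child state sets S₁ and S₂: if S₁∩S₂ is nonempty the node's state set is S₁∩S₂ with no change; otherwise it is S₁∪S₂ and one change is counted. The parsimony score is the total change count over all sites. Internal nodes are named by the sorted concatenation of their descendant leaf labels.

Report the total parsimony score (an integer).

[col 0] HZ: children H:{T}, Z:{G} ∪→ {G,T}; cost 1
[col 0] HMZ: children HZ:{G,T}, M:{A} ∪→ {A,G,T}; cost 1
[col 0] HKMZ: children HMZ:{A,G,T}, K:{A} ∩→ {A}; cost 0
[col 1] HZ: children H:{T}, Z:{T} ∩→ {T}; cost 0
[col 1] HMZ: children HZ:{T}, M:{C} ∪→ {C,T}; cost 1
[col 1] HKMZ: children HMZ:{C,T}, K:{C} ∩→ {C}; cost 0
[col 2] HZ: children H:{C}, Z:{C} ∩→ {C}; cost 0
[col 2] HMZ: children HZ:{C}, M:{T} ∪→ {C,T}; cost 1
[col 2] HKMZ: children HMZ:{C,T}, K:{C} ∩→ {C}; cost 0
[col 3] HZ: children H:{T}, Z:{G} ∪→ {G,T}; cost 1
[col 3] HMZ: children HZ:{G,T}, M:{C} ∪→ {C,G,T}; cost 1
[col 3] HKMZ: children HMZ:{C,G,T}, K:{A} ∪→ {A,C,G,T}; cost 1
[col 4] HZ: children H:{G}, Z:{T} ∪→ {G,T}; cost 1
[col 4] HMZ: children HZ:{G,T}, M:{T} ∩→ {T}; cost 0
[col 4] HKMZ: children HMZ:{T}, K:{G} ∪→ {G,T}; cost 1
[col 5] HZ: children H:{A}, Z:{A} ∩→ {A}; cost 0
[col 5] HMZ: children HZ:{A}, M:{T} ∪→ {A,T}; cost 1
[col 5] HKMZ: children HMZ:{A,T}, K:{C} ∪→ {A,C,T}; cost 1
[col 6] HZ: children H:{A}, Z:{A} ∩→ {A}; cost 0
[col 6] HMZ: children HZ:{A}, M:{A} ∩→ {A}; cost 0
[col 6] HKMZ: children HMZ:{A}, K:{G} ∪→ {A,G}; cost 1
per-site changes: [2, 1, 1, 3, 2, 2, 1]; total = 12

12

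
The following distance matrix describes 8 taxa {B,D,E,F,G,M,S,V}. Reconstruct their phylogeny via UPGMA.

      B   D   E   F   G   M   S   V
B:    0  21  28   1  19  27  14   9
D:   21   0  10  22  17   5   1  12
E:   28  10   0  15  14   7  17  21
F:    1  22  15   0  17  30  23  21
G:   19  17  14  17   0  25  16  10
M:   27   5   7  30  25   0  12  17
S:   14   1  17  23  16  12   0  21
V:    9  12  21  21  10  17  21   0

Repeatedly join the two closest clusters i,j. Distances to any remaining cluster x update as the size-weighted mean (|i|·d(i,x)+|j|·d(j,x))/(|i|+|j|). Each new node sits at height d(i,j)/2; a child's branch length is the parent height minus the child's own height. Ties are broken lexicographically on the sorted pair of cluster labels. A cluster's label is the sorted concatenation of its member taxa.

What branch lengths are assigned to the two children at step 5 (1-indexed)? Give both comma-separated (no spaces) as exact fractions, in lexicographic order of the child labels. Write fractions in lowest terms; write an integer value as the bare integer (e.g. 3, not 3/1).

5,2

iteration 1: select B,F (d=1); attach at lengths (1/2, 1/2); label the merged cluster BF
  updated: d(BF,D)=43/2, d(BF,E)=43/2, d(BF,G)=18, d(BF,M)=57/2, d(BF,S)=37/2, d(BF,V)=15
iteration 2: select D,S (d=1); attach at lengths (1/2, 1/2); label the merged cluster DS
  updated: d(BF,DS)=20, d(DS,E)=27/2, d(DS,G)=33/2, d(DS,M)=17/2, d(DS,V)=33/2
iteration 3: select E,M (d=7); attach at lengths (7/2, 7/2); label the merged cluster EM
  updated: d(BF,EM)=25, d(DS,EM)=11, d(EM,G)=39/2, d(EM,V)=19
iteration 4: select G,V (d=10); attach at lengths (5, 5); label the merged cluster GV
  updated: d(BF,GV)=33/2, d(DS,GV)=33/2, d(EM,GV)=77/4
iteration 5: select DS,EM (d=11); attach at lengths (5, 2); label the merged cluster DEMS
  updated: d(BF,DEMS)=45/2, d(DEMS,GV)=143/8
iteration 6: select BF,GV (d=33/2); attach at lengths (31/4, 13/4); label the merged cluster BFGV
  updated: d(BFGV,DEMS)=323/16
iteration 7: select BFGV,DEMS (d=323/16); attach at lengths (59/32, 147/32); label the merged cluster BDEFGMSV
final tree: (((B:1/2,F:1/2):31/4,(G:5,V:5):13/4):59/32,((D:1/2,S:1/2):5,(E:7/2,M:7/2):2):147/32)
total length: 695/16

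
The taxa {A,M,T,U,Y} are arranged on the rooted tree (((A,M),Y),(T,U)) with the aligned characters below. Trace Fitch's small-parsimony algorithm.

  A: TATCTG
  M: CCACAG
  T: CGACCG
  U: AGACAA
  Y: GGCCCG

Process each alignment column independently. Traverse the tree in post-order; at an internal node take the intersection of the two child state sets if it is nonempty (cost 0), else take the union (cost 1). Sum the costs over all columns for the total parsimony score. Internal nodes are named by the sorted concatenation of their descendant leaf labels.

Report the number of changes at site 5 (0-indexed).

1

site 0, node AM: A={T} ∪ M={C} → {C,T} (+1)
site 0, node AMY: AM={C,T} ∪ Y={G} → {C,G,T} (+1)
site 0, node TU: T={C} ∪ U={A} → {A,C} (+1)
site 0, node AMTUY: AMY={C,G,T} ∩ TU={A,C} → {C} (+0)
site 1, node AM: A={A} ∪ M={C} → {A,C} (+1)
site 1, node AMY: AM={A,C} ∪ Y={G} → {A,C,G} (+1)
site 1, node TU: T={G} ∩ U={G} → {G} (+0)
site 1, node AMTUY: AMY={A,C,G} ∩ TU={G} → {G} (+0)
site 2, node AM: A={T} ∪ M={A} → {A,T} (+1)
site 2, node AMY: AM={A,T} ∪ Y={C} → {A,C,T} (+1)
site 2, node TU: T={A} ∩ U={A} → {A} (+0)
site 2, node AMTUY: AMY={A,C,T} ∩ TU={A} → {A} (+0)
site 3, node AM: A={C} ∩ M={C} → {C} (+0)
site 3, node AMY: AM={C} ∩ Y={C} → {C} (+0)
site 3, node TU: T={C} ∩ U={C} → {C} (+0)
site 3, node AMTUY: AMY={C} ∩ TU={C} → {C} (+0)
site 4, node AM: A={T} ∪ M={A} → {A,T} (+1)
site 4, node AMY: AM={A,T} ∪ Y={C} → {A,C,T} (+1)
site 4, node TU: T={C} ∪ U={A} → {A,C} (+1)
site 4, node AMTUY: AMY={A,C,T} ∩ TU={A,C} → {A,C} (+0)
site 5, node AM: A={G} ∩ M={G} → {G} (+0)
site 5, node AMY: AM={G} ∩ Y={G} → {G} (+0)
site 5, node TU: T={G} ∪ U={A} → {A,G} (+1)
site 5, node AMTUY: AMY={G} ∩ TU={A,G} → {G} (+0)
per-site changes: [3, 2, 2, 0, 3, 1]; total = 11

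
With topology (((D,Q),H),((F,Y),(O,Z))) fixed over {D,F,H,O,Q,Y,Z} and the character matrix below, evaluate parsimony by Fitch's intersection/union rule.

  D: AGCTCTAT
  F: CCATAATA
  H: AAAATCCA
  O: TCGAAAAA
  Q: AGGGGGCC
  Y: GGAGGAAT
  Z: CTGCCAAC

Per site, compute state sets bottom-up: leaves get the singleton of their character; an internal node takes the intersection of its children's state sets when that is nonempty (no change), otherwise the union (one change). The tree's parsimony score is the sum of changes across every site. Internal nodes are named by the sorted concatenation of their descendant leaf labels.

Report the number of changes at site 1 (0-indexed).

[col 0] DQ: children D:{A}, Q:{A} ∩→ {A}; cost 0
[col 0] DHQ: children DQ:{A}, H:{A} ∩→ {A}; cost 0
[col 0] FY: children F:{C}, Y:{G} ∪→ {C,G}; cost 1
[col 0] OZ: children O:{T}, Z:{C} ∪→ {C,T}; cost 1
[col 0] FOYZ: children FY:{C,G}, OZ:{C,T} ∩→ {C}; cost 0
[col 0] DFHOQYZ: children DHQ:{A}, FOYZ:{C} ∪→ {A,C}; cost 1
[col 1] DQ: children D:{G}, Q:{G} ∩→ {G}; cost 0
[col 1] DHQ: children DQ:{G}, H:{A} ∪→ {A,G}; cost 1
[col 1] FY: children F:{C}, Y:{G} ∪→ {C,G}; cost 1
[col 1] OZ: children O:{C}, Z:{T} ∪→ {C,T}; cost 1
[col 1] FOYZ: children FY:{C,G}, OZ:{C,T} ∩→ {C}; cost 0
[col 1] DFHOQYZ: children DHQ:{A,G}, FOYZ:{C} ∪→ {A,C,G}; cost 1
[col 2] DQ: children D:{C}, Q:{G} ∪→ {C,G}; cost 1
[col 2] DHQ: children DQ:{C,G}, H:{A} ∪→ {A,C,G}; cost 1
[col 2] FY: children F:{A}, Y:{A} ∩→ {A}; cost 0
[col 2] OZ: children O:{G}, Z:{G} ∩→ {G}; cost 0
[col 2] FOYZ: children FY:{A}, OZ:{G} ∪→ {A,G}; cost 1
[col 2] DFHOQYZ: children DHQ:{A,C,G}, FOYZ:{A,G} ∩→ {A,G}; cost 0
[col 3] DQ: children D:{T}, Q:{G} ∪→ {G,T}; cost 1
[col 3] DHQ: children DQ:{G,T}, H:{A} ∪→ {A,G,T}; cost 1
[col 3] FY: children F:{T}, Y:{G} ∪→ {G,T}; cost 1
[col 3] OZ: children O:{A}, Z:{C} ∪→ {A,C}; cost 1
[col 3] FOYZ: children FY:{G,T}, OZ:{A,C} ∪→ {A,C,G,T}; cost 1
[col 3] DFHOQYZ: children DHQ:{A,G,T}, FOYZ:{A,C,G,T} ∩→ {A,G,T}; cost 0
[col 4] DQ: children D:{C}, Q:{G} ∪→ {C,G}; cost 1
[col 4] DHQ: children DQ:{C,G}, H:{T} ∪→ {C,G,T}; cost 1
[col 4] FY: children F:{A}, Y:{G} ∪→ {A,G}; cost 1
[col 4] OZ: children O:{A}, Z:{C} ∪→ {A,C}; cost 1
[col 4] FOYZ: children FY:{A,G}, OZ:{A,C} ∩→ {A}; cost 0
[col 4] DFHOQYZ: children DHQ:{C,G,T}, FOYZ:{A} ∪→ {A,C,G,T}; cost 1
[col 5] DQ: children D:{T}, Q:{G} ∪→ {G,T}; cost 1
[col 5] DHQ: children DQ:{G,T}, H:{C} ∪→ {C,G,T}; cost 1
[col 5] FY: children F:{A}, Y:{A} ∩→ {A}; cost 0
[col 5] OZ: children O:{A}, Z:{A} ∩→ {A}; cost 0
[col 5] FOYZ: children FY:{A}, OZ:{A} ∩→ {A}; cost 0
[col 5] DFHOQYZ: children DHQ:{C,G,T}, FOYZ:{A} ∪→ {A,C,G,T}; cost 1
[col 6] DQ: children D:{A}, Q:{C} ∪→ {A,C}; cost 1
[col 6] DHQ: children DQ:{A,C}, H:{C} ∩→ {C}; cost 0
[col 6] FY: children F:{T}, Y:{A} ∪→ {A,T}; cost 1
[col 6] OZ: children O:{A}, Z:{A} ∩→ {A}; cost 0
[col 6] FOYZ: children FY:{A,T}, OZ:{A} ∩→ {A}; cost 0
[col 6] DFHOQYZ: children DHQ:{C}, FOYZ:{A} ∪→ {A,C}; cost 1
[col 7] DQ: children D:{T}, Q:{C} ∪→ {C,T}; cost 1
[col 7] DHQ: children DQ:{C,T}, H:{A} ∪→ {A,C,T}; cost 1
[col 7] FY: children F:{A}, Y:{T} ∪→ {A,T}; cost 1
[col 7] OZ: children O:{A}, Z:{C} ∪→ {A,C}; cost 1
[col 7] FOYZ: children FY:{A,T}, OZ:{A,C} ∩→ {A}; cost 0
[col 7] DFHOQYZ: children DHQ:{A,C,T}, FOYZ:{A} ∩→ {A}; cost 0
per-site changes: [3, 4, 3, 5, 5, 3, 3, 4]; total = 30

4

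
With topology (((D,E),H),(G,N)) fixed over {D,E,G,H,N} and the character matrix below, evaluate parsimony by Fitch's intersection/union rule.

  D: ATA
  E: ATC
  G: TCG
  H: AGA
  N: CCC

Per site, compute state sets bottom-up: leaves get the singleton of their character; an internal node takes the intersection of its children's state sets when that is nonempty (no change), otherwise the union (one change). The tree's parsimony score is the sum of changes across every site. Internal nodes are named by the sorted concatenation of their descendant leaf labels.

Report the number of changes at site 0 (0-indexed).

2

[col 0] DE: children D:{A}, E:{A} ∩→ {A}; cost 0
[col 0] DEH: children DE:{A}, H:{A} ∩→ {A}; cost 0
[col 0] GN: children G:{T}, N:{C} ∪→ {C,T}; cost 1
[col 0] DEGHN: children DEH:{A}, GN:{C,T} ∪→ {A,C,T}; cost 1
[col 1] DE: children D:{T}, E:{T} ∩→ {T}; cost 0
[col 1] DEH: children DE:{T}, H:{G} ∪→ {G,T}; cost 1
[col 1] GN: children G:{C}, N:{C} ∩→ {C}; cost 0
[col 1] DEGHN: children DEH:{G,T}, GN:{C} ∪→ {C,G,T}; cost 1
[col 2] DE: children D:{A}, E:{C} ∪→ {A,C}; cost 1
[col 2] DEH: children DE:{A,C}, H:{A} ∩→ {A}; cost 0
[col 2] GN: children G:{G}, N:{C} ∪→ {C,G}; cost 1
[col 2] DEGHN: children DEH:{A}, GN:{C,G} ∪→ {A,C,G}; cost 1
per-site changes: [2, 2, 3]; total = 7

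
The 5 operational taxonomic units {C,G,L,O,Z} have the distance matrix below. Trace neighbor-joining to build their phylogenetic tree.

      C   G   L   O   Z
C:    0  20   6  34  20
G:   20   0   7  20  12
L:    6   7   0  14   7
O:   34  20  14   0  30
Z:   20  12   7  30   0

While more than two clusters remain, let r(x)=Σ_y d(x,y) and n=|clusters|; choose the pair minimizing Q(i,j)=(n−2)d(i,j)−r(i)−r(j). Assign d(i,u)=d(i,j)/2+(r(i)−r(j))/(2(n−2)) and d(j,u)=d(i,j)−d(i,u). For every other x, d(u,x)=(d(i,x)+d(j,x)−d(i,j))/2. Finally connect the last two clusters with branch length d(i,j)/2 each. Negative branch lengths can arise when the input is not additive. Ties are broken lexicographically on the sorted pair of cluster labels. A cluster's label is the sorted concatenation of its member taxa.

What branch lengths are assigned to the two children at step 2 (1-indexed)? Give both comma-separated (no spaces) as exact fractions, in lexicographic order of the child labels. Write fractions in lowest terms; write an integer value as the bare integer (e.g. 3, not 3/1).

83/8,-35/8

iteration 1: select G,O (d=20, Q=-97); attach at lengths (7/2, 33/2); label the merged cluster GO
  updated: d(C,GO)=17, d(GO,L)=1/2, d(GO,Z)=11
iteration 2: select C,L (d=6, Q=-89/2); attach at lengths (83/8, -35/8); label the merged cluster CL
  updated: d(CL,GO)=23/4, d(CL,Z)=21/2
iteration 3: select CL,GO (d=23/4, Q=-109/4); attach at lengths (21/8, 25/8); label the merged cluster CGLO
  updated: d(CGLO,Z)=63/8
iteration 4: select CGLO,Z (d=63/8); attach at lengths (63/16, 63/16); label the merged cluster CGLOZ
final tree: (((C:83/8,L:-35/8):21/8,(G:7/2,O:33/2):25/8):63/16,Z:63/16)
total length: 317/8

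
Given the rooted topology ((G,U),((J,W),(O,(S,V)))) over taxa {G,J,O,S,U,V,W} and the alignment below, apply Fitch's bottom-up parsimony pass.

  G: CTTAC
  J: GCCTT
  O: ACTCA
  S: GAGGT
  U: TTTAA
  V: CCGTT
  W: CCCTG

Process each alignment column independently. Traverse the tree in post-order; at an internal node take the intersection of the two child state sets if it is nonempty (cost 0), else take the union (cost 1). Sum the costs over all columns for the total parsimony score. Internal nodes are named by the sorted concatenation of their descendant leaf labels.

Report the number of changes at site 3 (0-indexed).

site 0, node GU: G={C} ∪ U={T} → {C,T} (+1)
site 0, node JW: J={G} ∪ W={C} → {C,G} (+1)
site 0, node SV: S={G} ∪ V={C} → {C,G} (+1)
site 0, node OSV: O={A} ∪ SV={C,G} → {A,C,G} (+1)
site 0, node JOSVW: JW={C,G} ∩ OSV={A,C,G} → {C,G} (+0)
site 0, node GJOSUVW: GU={C,T} ∩ JOSVW={C,G} → {C} (+0)
site 1, node GU: G={T} ∩ U={T} → {T} (+0)
site 1, node JW: J={C} ∩ W={C} → {C} (+0)
site 1, node SV: S={A} ∪ V={C} → {A,C} (+1)
site 1, node OSV: O={C} ∩ SV={A,C} → {C} (+0)
site 1, node JOSVW: JW={C} ∩ OSV={C} → {C} (+0)
site 1, node GJOSUVW: GU={T} ∪ JOSVW={C} → {C,T} (+1)
site 2, node GU: G={T} ∩ U={T} → {T} (+0)
site 2, node JW: J={C} ∩ W={C} → {C} (+0)
site 2, node SV: S={G} ∩ V={G} → {G} (+0)
site 2, node OSV: O={T} ∪ SV={G} → {G,T} (+1)
site 2, node JOSVW: JW={C} ∪ OSV={G,T} → {C,G,T} (+1)
site 2, node GJOSUVW: GU={T} ∩ JOSVW={C,G,T} → {T} (+0)
site 3, node GU: G={A} ∩ U={A} → {A} (+0)
site 3, node JW: J={T} ∩ W={T} → {T} (+0)
site 3, node SV: S={G} ∪ V={T} → {G,T} (+1)
site 3, node OSV: O={C} ∪ SV={G,T} → {C,G,T} (+1)
site 3, node JOSVW: JW={T} ∩ OSV={C,G,T} → {T} (+0)
site 3, node GJOSUVW: GU={A} ∪ JOSVW={T} → {A,T} (+1)
site 4, node GU: G={C} ∪ U={A} → {A,C} (+1)
site 4, node JW: J={T} ∪ W={G} → {G,T} (+1)
site 4, node SV: S={T} ∩ V={T} → {T} (+0)
site 4, node OSV: O={A} ∪ SV={T} → {A,T} (+1)
site 4, node JOSVW: JW={G,T} ∩ OSV={A,T} → {T} (+0)
site 4, node GJOSUVW: GU={A,C} ∪ JOSVW={T} → {A,C,T} (+1)
per-site changes: [4, 2, 2, 3, 4]; total = 15

3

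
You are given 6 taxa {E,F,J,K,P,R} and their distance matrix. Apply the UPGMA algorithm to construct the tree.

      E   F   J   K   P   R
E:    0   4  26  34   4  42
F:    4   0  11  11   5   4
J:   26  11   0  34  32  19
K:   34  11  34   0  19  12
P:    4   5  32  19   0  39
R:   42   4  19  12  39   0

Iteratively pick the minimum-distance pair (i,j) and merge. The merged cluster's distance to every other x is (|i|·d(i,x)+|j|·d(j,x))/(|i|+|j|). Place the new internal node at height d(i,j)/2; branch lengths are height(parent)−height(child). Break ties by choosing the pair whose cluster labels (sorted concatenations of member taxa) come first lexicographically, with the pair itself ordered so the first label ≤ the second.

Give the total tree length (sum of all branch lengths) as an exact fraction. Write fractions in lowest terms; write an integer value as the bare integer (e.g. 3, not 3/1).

iteration 1: select E,F (d=4); attach at lengths (2, 2); label the merged cluster EF
  updated: d(EF,J)=37/2, d(EF,K)=45/2, d(EF,P)=9/2, d(EF,R)=23
iteration 2: select EF,P (d=9/2); attach at lengths (1/4, 9/4); label the merged cluster EFP
  updated: d(EFP,J)=23, d(EFP,K)=64/3, d(EFP,R)=85/3
iteration 3: select K,R (d=12); attach at lengths (6, 6); label the merged cluster KR
  updated: d(EFP,KR)=149/6, d(J,KR)=53/2
iteration 4: select EFP,J (d=23); attach at lengths (37/4, 23/2); label the merged cluster EFJP
  updated: d(EFJP,KR)=101/4
iteration 5: select EFJP,KR (d=101/4); attach at lengths (9/8, 53/8); label the merged cluster EFJKPR
final tree: ((((E:2,F:2):1/4,P:9/4):37/4,J:23/2):9/8,(K:6,R:6):53/8)
total length: 47

47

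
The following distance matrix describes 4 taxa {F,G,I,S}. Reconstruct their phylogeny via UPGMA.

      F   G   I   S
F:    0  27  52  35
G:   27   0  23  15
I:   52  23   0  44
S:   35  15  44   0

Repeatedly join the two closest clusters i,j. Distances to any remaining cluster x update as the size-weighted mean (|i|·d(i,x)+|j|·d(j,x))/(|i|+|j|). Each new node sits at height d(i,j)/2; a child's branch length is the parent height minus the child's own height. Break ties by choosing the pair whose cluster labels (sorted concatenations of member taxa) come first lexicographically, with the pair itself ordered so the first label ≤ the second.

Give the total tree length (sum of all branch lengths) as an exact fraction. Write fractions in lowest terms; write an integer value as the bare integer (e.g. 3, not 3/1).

1. join G+S (d=15) ⇒ GS; edges |G|=15/2, |S|=15/2
  updated: d(F,GS)=31, d(GS,I)=67/2
2. join F+GS (d=31) ⇒ FGS; edges |F|=31/2, |GS|=8
  updated: d(FGS,I)=119/3
3. join FGS+I (d=119/3) ⇒ FGIS; edges |FGS|=13/3, |I|=119/6
final tree: ((F:31/2,(G:15/2,S:15/2):8):13/3,I:119/6)
total length: 188/3

188/3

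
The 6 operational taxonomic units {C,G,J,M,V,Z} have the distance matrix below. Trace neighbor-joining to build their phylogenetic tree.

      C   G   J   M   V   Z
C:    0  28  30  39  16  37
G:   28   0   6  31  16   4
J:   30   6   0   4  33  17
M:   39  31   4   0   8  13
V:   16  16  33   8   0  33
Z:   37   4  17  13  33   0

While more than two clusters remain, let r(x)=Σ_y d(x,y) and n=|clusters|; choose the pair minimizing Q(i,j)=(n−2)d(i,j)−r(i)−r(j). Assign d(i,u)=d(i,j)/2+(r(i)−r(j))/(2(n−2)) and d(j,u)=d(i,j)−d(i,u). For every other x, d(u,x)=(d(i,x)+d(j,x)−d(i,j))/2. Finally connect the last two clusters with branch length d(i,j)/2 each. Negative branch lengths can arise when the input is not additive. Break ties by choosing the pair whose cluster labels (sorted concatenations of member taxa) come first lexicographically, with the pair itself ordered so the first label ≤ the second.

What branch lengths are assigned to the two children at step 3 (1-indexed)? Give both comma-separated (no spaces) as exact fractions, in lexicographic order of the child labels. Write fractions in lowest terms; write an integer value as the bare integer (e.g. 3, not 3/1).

1. join C+V (d=16, Q=-192) ⇒ CV; edges |C|=27/2, |V|=5/2
  updated: d(CV,G)=14, d(CV,J)=47/2, d(CV,M)=31/2, d(CV,Z)=27
2. join G+Z (d=4, Q=-104) ⇒ GZ; edges |G|=1, |Z|=3
  updated: d(CV,GZ)=37/2, d(GZ,J)=19/2, d(GZ,M)=20
3. join CV+GZ (d=37/2, Q=-137/2) ⇒ CGVZ; edges |CV|=93/8, |GZ|=55/8
  updated: d(CGVZ,J)=29/4, d(CGVZ,M)=17/2
4. join CGVZ+J (d=29/4, Q=-79/4) ⇒ CGJVZ; edges |CGVZ|=47/8, |J|=11/8
  updated: d(CGJVZ,M)=21/8
5. join CGJVZ+M (d=21/8) ⇒ CGJMVZ; edges |CGJVZ|=21/16, |M|=21/16
final tree: ((((C:27/2,V:5/2):93/8,(G:1,Z:3):55/8):47/8,J:11/8):21/16,M:21/16)
total length: 387/8

93/8,55/8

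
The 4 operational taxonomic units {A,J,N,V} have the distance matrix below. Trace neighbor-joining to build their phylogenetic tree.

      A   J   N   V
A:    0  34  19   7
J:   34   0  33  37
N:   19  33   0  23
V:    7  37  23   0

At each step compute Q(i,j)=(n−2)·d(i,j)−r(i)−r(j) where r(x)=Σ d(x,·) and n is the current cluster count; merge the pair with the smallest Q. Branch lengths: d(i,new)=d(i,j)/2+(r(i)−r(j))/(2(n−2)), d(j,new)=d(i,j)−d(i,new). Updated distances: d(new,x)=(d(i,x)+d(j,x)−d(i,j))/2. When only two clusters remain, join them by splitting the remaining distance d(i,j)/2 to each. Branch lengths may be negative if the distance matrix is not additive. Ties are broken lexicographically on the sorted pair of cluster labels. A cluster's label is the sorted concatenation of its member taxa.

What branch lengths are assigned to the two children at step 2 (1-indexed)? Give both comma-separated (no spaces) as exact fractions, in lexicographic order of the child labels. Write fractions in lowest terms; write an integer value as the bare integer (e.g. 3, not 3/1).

33/4,95/4

iteration 1: select A,V (d=7, Q=-113); attach at lengths (7/4, 21/4); label the merged cluster AV
  updated: d(AV,J)=32, d(AV,N)=35/2
iteration 2: select AV,J (d=32, Q=-165/2); attach at lengths (33/4, 95/4); label the merged cluster AJV
  updated: d(AJV,N)=37/4
iteration 3: select AJV,N (d=37/4); attach at lengths (37/8, 37/8); label the merged cluster AJNV
final tree: (((A:7/4,V:21/4):33/4,J:95/4):37/8,N:37/8)
total length: 193/4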